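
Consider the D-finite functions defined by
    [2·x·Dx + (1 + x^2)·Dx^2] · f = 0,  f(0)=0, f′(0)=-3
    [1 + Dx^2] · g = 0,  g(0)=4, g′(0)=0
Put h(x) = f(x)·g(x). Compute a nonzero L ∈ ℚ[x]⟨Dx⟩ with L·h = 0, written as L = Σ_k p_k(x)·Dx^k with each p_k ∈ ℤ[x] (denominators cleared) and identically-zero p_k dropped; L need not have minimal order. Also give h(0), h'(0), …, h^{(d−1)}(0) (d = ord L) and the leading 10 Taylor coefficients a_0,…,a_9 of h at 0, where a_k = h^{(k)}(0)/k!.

L = (10 + 26·x^2 + 11·x^4 + 4·x^6 + x^8) + (12·x + 20·x^3 + 12·x^5 + 4·x^7)·Dx + (12 + 32·x^2 + 18·x^4 + 8·x^6 + 2·x^8)·Dx^2 + (12·x + 20·x^3 + 12·x^5 + 4·x^7)·Dx^3 + (2 + 6·x^2 + 7·x^4 + 4·x^6 + x^8)·Dx^4  (order 4).
h: a_k = 0, -12, 0, 10, 0, -49/10, 0, 1301/420, 0, -23147/10080, …
ICs: h(0) = 0, h′(0) = -12, h′′(0) = 0, h′′′(0) = 60.

f: a_k = 0, -3, 0, 1, 0, -3/5, 0, 3/7, 0, -1/3, …
g: a_k = 4, 0, -2, 0, 1/6, 0, -1/180, 0, 1/10080, 0, …
f·g: L₀ = L_f ⊗_s L_g, ord ≤ 2·2.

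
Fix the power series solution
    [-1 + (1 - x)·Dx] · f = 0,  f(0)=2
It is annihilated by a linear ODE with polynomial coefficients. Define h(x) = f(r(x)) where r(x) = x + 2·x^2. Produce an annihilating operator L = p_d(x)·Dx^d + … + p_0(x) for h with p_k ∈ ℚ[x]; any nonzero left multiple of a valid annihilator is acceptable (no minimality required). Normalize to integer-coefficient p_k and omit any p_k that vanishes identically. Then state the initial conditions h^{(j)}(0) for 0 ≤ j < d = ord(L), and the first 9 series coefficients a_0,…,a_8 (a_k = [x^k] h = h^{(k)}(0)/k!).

f: a_k = 2, 2, 2, 2, 2, 2, 2, 2, 2, …
L₀ from L_f via x↦r, Dx↦r'^{-1}Dx.
L = (1 + 4·x) + (-1 + x + 2·x^2)·Dx  (order 1).
h: a_k = 2, 2, 6, 10, 22, 42, 86, 170, 342, …
ICs: h(0) = 2.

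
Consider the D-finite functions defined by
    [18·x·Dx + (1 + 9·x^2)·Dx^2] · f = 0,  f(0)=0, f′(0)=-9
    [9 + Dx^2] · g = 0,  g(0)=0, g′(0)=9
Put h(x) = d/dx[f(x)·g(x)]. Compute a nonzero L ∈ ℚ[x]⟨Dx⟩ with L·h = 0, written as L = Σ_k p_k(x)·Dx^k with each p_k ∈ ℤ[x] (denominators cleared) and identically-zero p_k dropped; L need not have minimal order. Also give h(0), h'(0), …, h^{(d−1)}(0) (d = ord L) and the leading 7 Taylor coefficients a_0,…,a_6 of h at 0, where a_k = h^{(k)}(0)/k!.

f: a_k = 0, -9, 0, 27, 0, -729/5, 0, …
g: a_k = 0, 9, 0, -27/2, 0, 243/40, 0, …
L₀ := L_f ⊗_s L_g (sym. prod.), ord ≤ 4.
Differentiate: ansatz ord ≤ ord L₀ ⇒ L.
L = (8910 + 214326·x^2 + 3024621·x^4 + 5668704·x^6 + 6377292·x^8 + 9565938·x^10 + 43046721·x^12) + (5508·x + 207036·x^3 + 1837080·x^5 + 4723920·x^7 + 10628820·x^9 + 19131876·x^11)·Dx + (1080 + 27540·x^2 + 389286·x^4 + 971028·x^6 + 1889568·x^8 + 4251528·x^10 + 9565938·x^12)·Dx^2 + (612·x + 23004·x^3 + 204120·x^5 + 524880·x^7 + 1180980·x^9 + 2125764·x^11)·Dx^3 + (10 + 414·x^2 + 5913·x^4 + 37908·x^6 + 131220·x^8 + 354294·x^10 + 531441·x^12)·Dx^4  (order 4).
h: a_k = 0, -162, 0, 1458, 0, -41553/4, 0, …
ICs: h(0) = 0, h′(0) = -162, h′′(0) = 0, h′′′(0) = 8748.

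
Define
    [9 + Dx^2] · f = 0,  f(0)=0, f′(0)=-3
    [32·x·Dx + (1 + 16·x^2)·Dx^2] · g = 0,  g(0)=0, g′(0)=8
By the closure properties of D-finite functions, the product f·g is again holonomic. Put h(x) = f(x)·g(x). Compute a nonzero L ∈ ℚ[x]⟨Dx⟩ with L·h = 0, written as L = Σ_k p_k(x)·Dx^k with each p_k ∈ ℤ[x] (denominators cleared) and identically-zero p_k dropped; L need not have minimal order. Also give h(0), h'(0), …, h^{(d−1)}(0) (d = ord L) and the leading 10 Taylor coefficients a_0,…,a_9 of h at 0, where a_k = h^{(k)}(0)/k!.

f: a_k = 0, -3, 0, 9/2, 0, -81/40, 0, 243/560, 0, -243/4480, …
g: a_k = 0, 8, 0, -128/3, 0, 2048/5, 0, -32768/7, 0, 524288/9, …
h₀=f·g: eliminate ⇒ L₀, order ≤ 2·2.
L = (16425 + 696384·x^2 + 2778624·x^4 + 11943936·x^6 + 47775744·x^8) + (23616·x + 543744·x^3 + 3981312·x^5 + 21233664·x^7)·Dx + (2050 + 87168·x^2 + 470016·x^4 + 2654208·x^6 + 10616832·x^8)·Dx^2 + (2624·x + 60416·x^3 + 442368·x^5 + 2359296·x^7)·Dx^3 + (25 + 1088·x^2 + 17920·x^4 + 147456·x^6 + 589824·x^8)·Dx^4  (order 4).
h: a_k = 0, 0, -24, 0, 164, 0, -1437, 0, 31953/2, 0, …
ICs: h(0) = 0, h′(0) = 0, h′′(0) = -48, h′′′(0) = 0.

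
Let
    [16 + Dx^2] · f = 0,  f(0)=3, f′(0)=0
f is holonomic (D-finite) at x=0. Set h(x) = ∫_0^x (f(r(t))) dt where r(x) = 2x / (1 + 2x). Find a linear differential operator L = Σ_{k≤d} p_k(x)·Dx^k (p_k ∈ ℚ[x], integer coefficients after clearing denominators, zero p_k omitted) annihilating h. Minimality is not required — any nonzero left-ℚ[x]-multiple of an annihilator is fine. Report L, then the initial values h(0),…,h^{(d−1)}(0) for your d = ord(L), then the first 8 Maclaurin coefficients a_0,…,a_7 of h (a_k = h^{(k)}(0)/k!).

L = 64·Dx + (4 + 24·x + 48·x^2 + 32·x^3)·Dx^2 + (1 + 8·x + 24·x^2 + 32·x^3 + 16·x^4)·Dx^3  (order 3).
h: a_k = 0, 3, 0, -32, 96, -128, -512/3, 25088/15, …
ICs: h(0) = 0, h′(0) = 3, h′′(0) = 0.

f: a_k = 3, 0, -24, 0, 32, 0, -256/15, 0, …
Substitute x→r, Dx→(1/r')Dx; clear ⇒ L₀.
∫: right-multiply L₀ by Dx.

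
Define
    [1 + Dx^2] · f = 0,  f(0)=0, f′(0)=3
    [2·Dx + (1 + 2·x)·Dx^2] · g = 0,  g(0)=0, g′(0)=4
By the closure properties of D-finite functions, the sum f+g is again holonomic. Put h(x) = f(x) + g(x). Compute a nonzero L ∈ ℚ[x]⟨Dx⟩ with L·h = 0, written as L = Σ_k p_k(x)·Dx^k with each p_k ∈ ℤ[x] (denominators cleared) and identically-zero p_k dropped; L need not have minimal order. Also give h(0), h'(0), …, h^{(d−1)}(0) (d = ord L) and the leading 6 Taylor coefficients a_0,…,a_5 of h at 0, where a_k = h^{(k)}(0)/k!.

L = (50 + 8·x + 8·x^2)·Dx + (9 + 22·x + 12·x^2 + 8·x^3)·Dx^2 + (50 + 8·x + 8·x^2)·Dx^3 + (9 + 22·x + 12·x^2 + 8·x^3)·Dx^4  (order 4).
h: a_k = 0, 7, -4, 29/6, -8, 513/40, …
ICs: h(0) = 0, h′(0) = 7, h′′(0) = -8, h′′′(0) = 29.

f: a_k = 0, 3, 0, -1/2, 0, 1/40, …
g: a_k = 0, 4, -4, 16/3, -8, 64/5, …
Sum ⇒ L₀ = lclm(L_f,L_g) in ℚ(x)⟨Dx⟩.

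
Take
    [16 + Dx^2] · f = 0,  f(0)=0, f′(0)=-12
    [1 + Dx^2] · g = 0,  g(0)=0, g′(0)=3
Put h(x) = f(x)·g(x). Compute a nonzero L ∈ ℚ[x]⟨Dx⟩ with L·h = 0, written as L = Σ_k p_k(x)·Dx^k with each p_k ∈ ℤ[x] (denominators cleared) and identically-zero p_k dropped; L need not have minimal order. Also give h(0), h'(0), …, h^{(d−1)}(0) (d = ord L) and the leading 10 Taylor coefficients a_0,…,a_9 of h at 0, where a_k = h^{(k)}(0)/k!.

L = 225 + 34·Dx^2 + Dx^4  (order 4).
h: a_k = 0, 0, -36, 0, 102, 0, -931/10, 0, 6001/140, 0, …
ICs: h(0) = 0, h′(0) = 0, h′′(0) = -72, h′′′(0) = 0.

f: a_k = 0, -12, 0, 32, 0, -128/5, 0, 1024/105, 0, -2048/945, …
g: a_k = 0, 3, 0, -1/2, 0, 1/40, 0, -1/1680, 0, 1/120960, …
h₀=f·g: eliminate ⇒ L₀, order ≤ 2·2.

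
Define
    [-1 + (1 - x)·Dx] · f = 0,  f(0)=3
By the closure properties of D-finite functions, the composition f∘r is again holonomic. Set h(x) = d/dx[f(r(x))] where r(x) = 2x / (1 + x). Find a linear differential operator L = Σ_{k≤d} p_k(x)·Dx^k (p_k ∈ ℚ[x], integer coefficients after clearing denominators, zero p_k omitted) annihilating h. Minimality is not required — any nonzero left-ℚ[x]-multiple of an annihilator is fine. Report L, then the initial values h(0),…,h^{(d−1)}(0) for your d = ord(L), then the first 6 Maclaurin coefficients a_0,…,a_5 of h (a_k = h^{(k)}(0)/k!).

L = 2 + (-1 + x)·Dx  (order 1).
h: a_k = 6, 12, 18, 24, 30, 36, …
ICs: h(0) = 6.

f: a_k = 3, 3, 3, 3, 3, 3, …
Change of var in L_f (x↦r) gives L₀.
Derive L from L₀ (diff closure).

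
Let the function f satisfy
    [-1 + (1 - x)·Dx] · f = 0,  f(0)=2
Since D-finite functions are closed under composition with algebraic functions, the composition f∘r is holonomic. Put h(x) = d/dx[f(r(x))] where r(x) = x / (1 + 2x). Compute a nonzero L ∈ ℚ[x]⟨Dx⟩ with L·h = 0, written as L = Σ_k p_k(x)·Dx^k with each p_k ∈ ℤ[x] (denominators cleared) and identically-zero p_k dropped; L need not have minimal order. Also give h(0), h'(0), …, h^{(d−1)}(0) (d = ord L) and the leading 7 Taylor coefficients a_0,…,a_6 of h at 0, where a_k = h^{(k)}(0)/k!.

L = -4 + (-2 - 2·x)·Dx  (order 1).
h: a_k = 2, -4, 6, -8, 10, -12, 14, …
ICs: h(0) = 2.

f: a_k = 2, 2, 2, 2, 2, 2, 2, …
L₀ from L_f via x↦r, Dx↦r'^{-1}Dx.
h₀' ⇒ L via d/dx closure of L₀.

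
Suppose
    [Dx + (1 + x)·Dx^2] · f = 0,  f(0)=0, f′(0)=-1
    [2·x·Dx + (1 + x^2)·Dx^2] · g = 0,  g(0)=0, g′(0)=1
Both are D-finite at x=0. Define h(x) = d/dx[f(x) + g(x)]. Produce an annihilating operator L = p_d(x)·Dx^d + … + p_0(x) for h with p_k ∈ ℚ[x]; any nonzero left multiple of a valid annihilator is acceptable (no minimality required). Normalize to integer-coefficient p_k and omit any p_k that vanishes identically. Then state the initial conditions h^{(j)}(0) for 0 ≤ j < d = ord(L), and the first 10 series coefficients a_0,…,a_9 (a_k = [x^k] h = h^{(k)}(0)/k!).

f: a_k = 0, -1, 1/2, -1/3, 1/4, -1/5, 1/6, -1/7, 1/8, -1/9, …
g: a_k = 0, 1, 0, -1/3, 0, 1/5, 0, -1/7, 0, 1/9, …
Weyl lclm of L_f,L_g ⇒ L₀ (ord ≤ 4).
h₀' ⇒ L via d/dx closure of L₀.
L = (-2 - 6·x + 6·x^2 + 2·x^3) + (-4 - 4·x + 12·x^3 + 4·x^4)·Dx + (-1 + x + 2·x^2 + 2·x^3 + 3·x^4 + x^5)·Dx^2  (order 2).
h: a_k = 0, 1, -2, 1, 0, 1, -2, 1, 0, 1, …
ICs: h(0) = 0, h′(0) = 1.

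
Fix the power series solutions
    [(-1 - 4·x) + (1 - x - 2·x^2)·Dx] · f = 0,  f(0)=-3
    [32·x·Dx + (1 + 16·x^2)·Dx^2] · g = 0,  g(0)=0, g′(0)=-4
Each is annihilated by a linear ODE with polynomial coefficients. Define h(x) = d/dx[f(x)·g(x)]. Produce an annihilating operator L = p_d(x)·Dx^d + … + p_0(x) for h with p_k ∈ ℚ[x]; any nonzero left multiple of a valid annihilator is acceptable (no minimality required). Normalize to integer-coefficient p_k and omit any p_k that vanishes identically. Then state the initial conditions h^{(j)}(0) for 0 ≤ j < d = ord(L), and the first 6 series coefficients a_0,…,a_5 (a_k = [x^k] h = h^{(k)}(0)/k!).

L = (-36 + 2880·x^2 + 6144·x^3 + 18432·x^4) + (11 + 60·x - 144·x^2 - 64·x^3 + 6144·x^4 + 12288·x^5)·Dx + (-1 - 7·x - 54·x^2 - 48·x^3 - 512·x^4 + 1024·x^5 + 1536·x^6)·Dx^2  (order 2).
h: a_k = 12, 24, -84, -16, 2772, 16392/5, …
ICs: h(0) = 12, h′(0) = 24.

f: a_k = -3, -3, -9, -15, -33, -63, …
g: a_k = 0, -4, 0, 64/3, 0, -1024/5, …
h₀=f·g: eliminate ⇒ L₀, order ≤ 1·2.
h₀' ⇒ L via d/dx closure of L₀.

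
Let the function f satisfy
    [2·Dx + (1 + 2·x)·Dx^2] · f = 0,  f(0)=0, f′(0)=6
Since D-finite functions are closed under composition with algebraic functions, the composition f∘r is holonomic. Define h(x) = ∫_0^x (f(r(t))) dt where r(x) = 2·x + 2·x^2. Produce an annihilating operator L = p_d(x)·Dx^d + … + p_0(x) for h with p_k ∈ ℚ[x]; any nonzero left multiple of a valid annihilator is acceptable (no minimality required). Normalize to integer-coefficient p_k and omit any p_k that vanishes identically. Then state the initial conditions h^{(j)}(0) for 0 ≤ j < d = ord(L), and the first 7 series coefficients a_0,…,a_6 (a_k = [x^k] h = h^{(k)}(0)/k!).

f: a_k = 0, 6, -6, 8, -12, 96/5, -32, …
Substitute x→r, Dx→(1/r')Dx; clear ⇒ L₀.
h=∫₀ˣh₀: take L = L₀·Dx.
L = 2·Dx^2 + (1 + 2·x)·Dx^3  (order 3).
h: a_k = 0, 0, 6, -4, 4, -24/5, 32/5, …
ICs: h(0) = 0, h′(0) = 0, h′′(0) = 12.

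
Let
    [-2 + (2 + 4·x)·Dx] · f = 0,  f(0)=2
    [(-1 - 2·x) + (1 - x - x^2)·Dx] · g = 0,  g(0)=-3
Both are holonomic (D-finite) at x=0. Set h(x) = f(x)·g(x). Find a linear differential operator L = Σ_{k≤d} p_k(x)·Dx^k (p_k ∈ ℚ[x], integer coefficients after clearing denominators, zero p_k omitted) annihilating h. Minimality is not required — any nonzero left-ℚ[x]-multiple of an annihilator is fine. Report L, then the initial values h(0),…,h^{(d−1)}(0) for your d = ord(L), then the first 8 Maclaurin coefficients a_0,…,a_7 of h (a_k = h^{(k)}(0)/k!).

f: a_k = 2, 2, -1, 1, -5/4, 7/4, -21/8, 33/8, …
g: a_k = -3, -3, -6, -9, -15, -24, -39, -63, …
L₀ := L_f ⊗_s L_g (sym. prod.), ord ≤ 1.
L = (2 + 3·x + 3·x^2) + (-1 - x + 3·x^2 + 2·x^3)·Dx  (order 1).
h: a_k = -6, -12, -15, -30, -165/4, -153/2, -879/8, -795/4, …
ICs: h(0) = -6.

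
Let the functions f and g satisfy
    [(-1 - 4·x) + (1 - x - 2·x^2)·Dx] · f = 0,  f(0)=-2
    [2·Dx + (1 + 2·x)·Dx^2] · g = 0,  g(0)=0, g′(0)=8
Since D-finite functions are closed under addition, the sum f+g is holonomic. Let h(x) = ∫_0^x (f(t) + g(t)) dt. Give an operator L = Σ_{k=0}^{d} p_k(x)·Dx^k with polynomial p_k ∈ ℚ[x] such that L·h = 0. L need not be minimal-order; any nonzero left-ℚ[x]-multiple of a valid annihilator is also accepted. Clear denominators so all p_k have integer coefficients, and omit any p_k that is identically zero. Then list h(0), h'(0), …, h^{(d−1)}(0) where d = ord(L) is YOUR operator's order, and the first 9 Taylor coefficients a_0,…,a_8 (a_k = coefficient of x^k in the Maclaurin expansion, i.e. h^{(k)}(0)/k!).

f: a_k = -2, -2, -6, -10, -22, -42, -86, -170, -342, …
g: a_k = 0, 8, -8, 32/3, -16, 128/5, -128/3, 512/7, -128, …
Sum ⇒ L₀ = lclm(L_f,L_g) in ℚ(x)⟨Dx⟩.
h=∫₀ˣh₀: take L = L₀·Dx.
L = (54 + 228·x + 432·x^2 + 288·x^3 + 192·x^4)·Dx^2 + (11 + 124·x + 464·x^2 + 704·x^3 + 592·x^4 + 320·x^5)·Dx^3 + (-4 - 19·x - 17·x^2 + 42·x^3 + 116·x^4 + 136·x^5 + 64·x^6)·Dx^4  (order 4).
h: a_k = 0, -2, 3, -14/3, 1/6, -38/5, -41/15, -386/21, -339/28, …
ICs: h(0) = 0, h′(0) = -2, h′′(0) = 6, h′′′(0) = -28.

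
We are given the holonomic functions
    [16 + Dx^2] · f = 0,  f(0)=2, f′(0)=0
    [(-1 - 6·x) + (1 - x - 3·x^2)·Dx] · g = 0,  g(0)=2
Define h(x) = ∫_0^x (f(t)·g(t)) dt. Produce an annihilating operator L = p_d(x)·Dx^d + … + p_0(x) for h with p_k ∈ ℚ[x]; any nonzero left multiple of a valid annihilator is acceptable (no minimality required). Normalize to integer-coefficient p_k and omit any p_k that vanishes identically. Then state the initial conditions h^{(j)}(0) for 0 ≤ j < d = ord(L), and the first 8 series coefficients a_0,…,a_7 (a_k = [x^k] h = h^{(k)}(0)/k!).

f: a_k = 2, 0, -16, 0, 64/3, 0, -512/45, 0, …
g: a_k = 2, 2, 8, 14, 38, 80, 194, 434, …
h₀=f·g: eliminate ⇒ L₀, order ≤ 2·1.
Integrate: L := L₀·Dx.
L = (-10 + 16·x + 48·x^2)·Dx + (2 + 12·x)·Dx^2 + (-1 + x + 3·x^2)·Dx^3  (order 3).
h: a_k = 0, 4, 2, -16/3, -1, -28/15, -32/9, -3244/315, …
ICs: h(0) = 0, h′(0) = 4, h′′(0) = 4.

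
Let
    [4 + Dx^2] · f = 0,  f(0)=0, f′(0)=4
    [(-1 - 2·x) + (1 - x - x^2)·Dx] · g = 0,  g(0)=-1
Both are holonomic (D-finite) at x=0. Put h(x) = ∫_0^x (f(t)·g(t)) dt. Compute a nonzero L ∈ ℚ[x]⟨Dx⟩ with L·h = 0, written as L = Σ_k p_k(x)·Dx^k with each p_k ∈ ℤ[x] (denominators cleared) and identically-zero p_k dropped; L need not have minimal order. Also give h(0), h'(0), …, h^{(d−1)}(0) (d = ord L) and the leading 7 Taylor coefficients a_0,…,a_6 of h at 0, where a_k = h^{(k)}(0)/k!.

f: a_k = 0, 4, 0, -8/3, 0, 8/15, 0, …
g: a_k = -1, -1, -2, -3, -5, -8, -13, …
Product ⇒ symmetric product L₀, ord ≤ 2.
∫: right-multiply L₀ by Dx.
L = (-2 + 4·x + 4·x^2)·Dx + (2 + 4·x)·Dx^2 + (-1 + x + x^2)·Dx^3  (order 3).
h: a_k = 0, 0, -2, -4/3, -4/3, -28/15, -38/15, …
ICs: h(0) = 0, h′(0) = 0, h′′(0) = -4.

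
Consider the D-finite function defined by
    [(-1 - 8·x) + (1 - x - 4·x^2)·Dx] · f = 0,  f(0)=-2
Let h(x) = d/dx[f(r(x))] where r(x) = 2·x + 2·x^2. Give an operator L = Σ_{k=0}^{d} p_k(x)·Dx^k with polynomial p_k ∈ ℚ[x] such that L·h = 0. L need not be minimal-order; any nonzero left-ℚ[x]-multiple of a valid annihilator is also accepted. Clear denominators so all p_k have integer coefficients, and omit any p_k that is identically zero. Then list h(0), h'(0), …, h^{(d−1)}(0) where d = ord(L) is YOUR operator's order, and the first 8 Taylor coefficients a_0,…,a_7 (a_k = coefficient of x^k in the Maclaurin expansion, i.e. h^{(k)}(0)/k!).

L = (22 + 204·x + 1260·x^2 + 4672·x^3 + 8736·x^4 + 7680·x^5 + 2560·x^6) + (-1 - 16·x + 6·x^2 + 420·x^3 + 1520·x^4 + 2400·x^5 + 1792·x^6 + 512·x^7)·Dx  (order 1).
h: a_k = -4, -88, -672, -5600, -41520, -298080, -2080512, -14214400, …
ICs: h(0) = -4.

f: a_k = -2, -2, -10, -18, -58, -130, -362, -882, …
f∘r: x↦r, Dx↦Dx/r' in L_f ⇒ L₀.
Derive L from L₀ (diff closure).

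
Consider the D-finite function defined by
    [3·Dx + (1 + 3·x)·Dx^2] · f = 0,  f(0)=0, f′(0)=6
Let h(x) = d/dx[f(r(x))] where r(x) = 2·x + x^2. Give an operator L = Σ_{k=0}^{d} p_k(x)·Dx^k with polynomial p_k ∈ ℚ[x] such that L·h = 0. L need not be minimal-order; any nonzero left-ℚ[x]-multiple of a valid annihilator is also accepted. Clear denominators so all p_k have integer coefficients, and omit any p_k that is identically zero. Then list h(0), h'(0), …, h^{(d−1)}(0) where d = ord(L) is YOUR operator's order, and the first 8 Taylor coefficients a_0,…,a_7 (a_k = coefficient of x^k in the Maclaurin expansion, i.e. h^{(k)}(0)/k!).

L = (5 + 6·x + 3·x^2) + (1 + 7·x + 9·x^2 + 3·x^3)·Dx  (order 1).
h: a_k = 12, -60, 324, -1764, 9612, -52380, 285444, -1555524, …
ICs: h(0) = 12.

f: a_k = 0, 6, -9, 18, -81/2, 486/5, -243, 4374/7, …
f∘r: x↦r, Dx↦Dx/r' in L_f ⇒ L₀.
Derive L from L₀ (diff closure).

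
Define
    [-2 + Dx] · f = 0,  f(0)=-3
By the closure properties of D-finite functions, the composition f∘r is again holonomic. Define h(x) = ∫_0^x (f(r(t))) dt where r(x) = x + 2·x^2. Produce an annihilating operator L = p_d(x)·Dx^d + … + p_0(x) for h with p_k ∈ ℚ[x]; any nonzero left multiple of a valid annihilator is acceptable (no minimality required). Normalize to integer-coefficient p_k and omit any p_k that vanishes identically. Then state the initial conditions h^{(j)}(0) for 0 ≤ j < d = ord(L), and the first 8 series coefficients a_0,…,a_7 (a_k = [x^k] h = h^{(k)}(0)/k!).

f: a_k = -3, -6, -6, -4, -2, -4/5, -4/15, -8/105, …
h₀=f(r): pull back L_f along r ⇒ L₀.
∫: right-multiply L₀ by Dx.
L = (-2 - 8·x)·Dx + Dx^2  (order 2).
h: a_k = 0, -3, -3, -6, -7, -10, -54/5, -1324/105, …
ICs: h(0) = 0, h′(0) = -3.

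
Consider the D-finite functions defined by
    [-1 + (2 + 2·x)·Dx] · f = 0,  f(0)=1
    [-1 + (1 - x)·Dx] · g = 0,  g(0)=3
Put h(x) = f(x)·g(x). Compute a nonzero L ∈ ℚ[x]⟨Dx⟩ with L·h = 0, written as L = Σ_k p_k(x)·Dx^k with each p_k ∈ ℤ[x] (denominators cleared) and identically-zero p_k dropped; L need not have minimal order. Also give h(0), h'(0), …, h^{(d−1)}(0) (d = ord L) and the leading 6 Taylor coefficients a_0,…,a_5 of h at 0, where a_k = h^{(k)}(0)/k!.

f: a_k = 1, 1/2, -1/8, 1/16, -5/128, 7/256, …
g: a_k = 3, 3, 3, 3, 3, 3, …
Product ⇒ symmetric product L₀, ord ≤ 1.
L = (3 + x) + (-2 + 2·x^2)·Dx  (order 1).
h: a_k = 3, 9/2, 33/8, 69/16, 537/128, 1095/256, …
ICs: h(0) = 3.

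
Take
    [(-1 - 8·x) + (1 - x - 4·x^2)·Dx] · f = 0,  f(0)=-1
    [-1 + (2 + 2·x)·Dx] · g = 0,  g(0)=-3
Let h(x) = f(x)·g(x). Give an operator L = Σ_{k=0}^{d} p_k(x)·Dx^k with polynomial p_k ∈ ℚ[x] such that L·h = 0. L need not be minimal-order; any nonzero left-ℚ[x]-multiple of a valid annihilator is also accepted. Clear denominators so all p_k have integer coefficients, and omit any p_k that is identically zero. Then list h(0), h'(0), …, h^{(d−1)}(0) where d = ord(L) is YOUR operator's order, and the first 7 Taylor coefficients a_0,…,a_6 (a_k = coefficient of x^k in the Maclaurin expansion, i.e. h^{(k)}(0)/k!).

L = (3 + 17·x + 12·x^2) + (-2 + 10·x^2 + 8·x^3)·Dx  (order 1).
h: a_k = 3, 9/2, 129/8, 549/16, 12633/128, 60423/256, 645885/1024, …
ICs: h(0) = 3.

f: a_k = -1, -1, -5, -9, -29, -65, -181, …
g: a_k = -3, -3/2, 3/8, -3/16, 15/128, -21/256, 63/1024, …
f·g: L₀ = L_f ⊗_s L_g, ord ≤ 1·1.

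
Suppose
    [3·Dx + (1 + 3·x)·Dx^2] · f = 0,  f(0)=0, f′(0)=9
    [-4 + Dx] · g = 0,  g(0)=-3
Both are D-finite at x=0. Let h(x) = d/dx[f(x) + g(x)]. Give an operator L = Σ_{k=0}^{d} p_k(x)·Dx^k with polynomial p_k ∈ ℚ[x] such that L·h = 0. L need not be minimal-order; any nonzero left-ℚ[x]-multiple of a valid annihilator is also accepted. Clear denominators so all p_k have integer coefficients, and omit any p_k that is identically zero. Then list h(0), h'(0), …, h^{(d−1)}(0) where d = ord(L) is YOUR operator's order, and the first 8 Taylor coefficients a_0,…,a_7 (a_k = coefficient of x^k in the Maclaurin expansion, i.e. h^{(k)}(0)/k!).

f: a_k = 0, 9, -27/2, 27, -243/4, 729/5, -729/2, 6561/7, …
g: a_k = -3, -12, -24, -32, -32, -128/5, -256/15, -1024/105, …
Weyl lclm of L_f,L_g ⇒ L₀ (ord ≤ 3).
h=h₀': d/dx-closure on L₀ ⇒ L.
L = (-120 - 144·x) + (2 - 96·x - 144·x^2)·Dx + (7 + 33·x + 36·x^2)·Dx^2  (order 2).
h: a_k = -3, -75, -15, -371, 601, -11447/5, 97391/15, -2070811/105, …
ICs: h(0) = -3, h′(0) = -75.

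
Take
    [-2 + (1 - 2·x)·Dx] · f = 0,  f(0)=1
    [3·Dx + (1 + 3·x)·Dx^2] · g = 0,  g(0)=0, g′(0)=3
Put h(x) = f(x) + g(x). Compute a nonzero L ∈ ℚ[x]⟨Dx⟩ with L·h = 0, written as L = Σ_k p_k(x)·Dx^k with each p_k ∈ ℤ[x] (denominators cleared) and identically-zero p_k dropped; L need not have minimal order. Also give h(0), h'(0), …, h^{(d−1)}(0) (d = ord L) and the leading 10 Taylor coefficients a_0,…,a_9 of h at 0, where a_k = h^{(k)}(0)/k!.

L = (144 + 72·x)·Dx + (6 + 216·x + 144·x^2)·Dx^2 + (-7 - 13·x + 36·x^2 + 36·x^3)·Dx^3  (order 3).
h: a_k = 1, 5, -1/2, 17, -17/4, 403/5, -115/2, 3083/7, -4513/8, 2699, …
ICs: h(0) = 1, h′(0) = 5, h′′(0) = -1.

f: a_k = 1, 2, 4, 8, 16, 32, 64, 128, 256, 512, …
g: a_k = 0, 3, -9/2, 9, -81/4, 243/5, -243/2, 2187/7, -6561/8, 2187, …
h₀=f+g: left-lcm gives L₀, ord ≤ 3.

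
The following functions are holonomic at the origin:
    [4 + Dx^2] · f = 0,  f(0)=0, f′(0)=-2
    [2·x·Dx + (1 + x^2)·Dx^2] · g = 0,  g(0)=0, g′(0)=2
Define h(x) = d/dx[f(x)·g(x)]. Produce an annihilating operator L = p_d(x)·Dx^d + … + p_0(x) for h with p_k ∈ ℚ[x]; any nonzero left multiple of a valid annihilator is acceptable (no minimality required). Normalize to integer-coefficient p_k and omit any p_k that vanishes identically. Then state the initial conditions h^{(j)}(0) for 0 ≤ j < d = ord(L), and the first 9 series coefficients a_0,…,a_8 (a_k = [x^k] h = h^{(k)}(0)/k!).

f: a_k = 0, -2, 0, 4/3, 0, -4/15, 0, 8/315, 0, …
g: a_k = 0, 2, 0, -2/3, 0, 2/5, 0, -2/7, 0, …
Sym-product of L_f,L_g gives L₀ (≤ ord 4).
Differentiate: ansatz ord ≤ ord L₀ ⇒ L.
L = (512 + 1824·x^2 + 2768·x^4 + 1920·x^6 + 912·x^8 + 320·x^10 + 64·x^12) + (248·x + 944·x^3 + 1240·x^5 + 800·x^7 + 320·x^9 + 64·x^11)·Dx + (168 + 652·x^2 + 1080·x^4 + 892·x^6 + 488·x^8 + 176·x^10 + 32·x^12)·Dx^2 + (62·x + 236·x^3 + 310·x^5 + 200·x^7 + 80·x^9 + 16·x^11)·Dx^3 + (10 + 49·x^2 + 97·x^4 + 103·x^6 + 65·x^8 + 24·x^10 + 4·x^12)·Dx^4  (order 4).
h: a_k = 0, -8, 0, 16, 0, -40/3, 0, 32/3, 0, …
ICs: h(0) = 0, h′(0) = -8, h′′(0) = 0, h′′′(0) = 96.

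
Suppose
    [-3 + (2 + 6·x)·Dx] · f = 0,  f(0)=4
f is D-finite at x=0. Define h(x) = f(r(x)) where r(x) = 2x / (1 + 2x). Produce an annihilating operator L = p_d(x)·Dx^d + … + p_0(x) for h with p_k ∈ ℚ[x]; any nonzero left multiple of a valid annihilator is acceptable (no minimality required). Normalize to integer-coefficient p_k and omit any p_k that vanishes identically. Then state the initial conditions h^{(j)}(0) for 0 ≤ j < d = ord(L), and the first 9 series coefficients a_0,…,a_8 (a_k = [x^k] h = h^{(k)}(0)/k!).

f: a_k = 4, 6, -9/2, 27/4, -405/32, 1701/64, -15309/256, 72171/512, -2814669/8192, …
L₀ from L_f via x↦r, Dx↦r'^{-1}Dx.
L = -3 + (1 + 10·x + 16·x^2)·Dx  (order 1).
h: a_k = 4, 12, -42, 174, -1677/2, 9069/2, -106305/4, 658335/4, -33903165/32, …
ICs: h(0) = 4.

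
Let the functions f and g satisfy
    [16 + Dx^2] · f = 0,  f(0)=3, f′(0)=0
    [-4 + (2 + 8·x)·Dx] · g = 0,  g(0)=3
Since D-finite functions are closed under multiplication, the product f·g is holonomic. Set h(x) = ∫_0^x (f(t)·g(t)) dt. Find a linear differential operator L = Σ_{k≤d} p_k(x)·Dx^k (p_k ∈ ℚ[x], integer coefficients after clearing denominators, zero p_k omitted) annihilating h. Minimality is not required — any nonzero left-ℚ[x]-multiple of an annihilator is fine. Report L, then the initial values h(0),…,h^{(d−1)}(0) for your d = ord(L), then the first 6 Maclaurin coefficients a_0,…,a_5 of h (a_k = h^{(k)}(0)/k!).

L = (28 + 128·x + 256·x^2)·Dx + (-4 - 16·x)·Dx^2 + (1 + 8·x + 16·x^2)·Dx^3  (order 3).
h: a_k = 0, 9, 9, -30, -27, 30, …
ICs: h(0) = 0, h′(0) = 9, h′′(0) = 18.

f: a_k = 3, 0, -24, 0, 32, 0, …
g: a_k = 3, 6, -6, 12, -30, 84, …
L₀ := L_f ⊗_s L_g (sym. prod.), ord ≤ 2.
h=∫₀ˣh₀: take L = L₀·Dx.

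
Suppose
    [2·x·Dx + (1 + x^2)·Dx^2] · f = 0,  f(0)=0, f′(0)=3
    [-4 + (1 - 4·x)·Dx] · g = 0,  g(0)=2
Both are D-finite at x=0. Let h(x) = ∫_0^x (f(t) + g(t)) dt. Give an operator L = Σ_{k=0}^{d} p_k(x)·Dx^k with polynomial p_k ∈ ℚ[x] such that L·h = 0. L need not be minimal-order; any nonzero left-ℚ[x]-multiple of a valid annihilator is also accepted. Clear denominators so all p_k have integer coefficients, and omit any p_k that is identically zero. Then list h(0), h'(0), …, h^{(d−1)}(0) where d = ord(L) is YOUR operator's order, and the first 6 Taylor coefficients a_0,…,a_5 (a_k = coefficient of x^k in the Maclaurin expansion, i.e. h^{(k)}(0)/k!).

L = (8 - 128·x - 24·x^2)·Dx^2 + (-49 + 8·x - 109·x^2 - 24·x^3)·Dx^3 + (4 - 15·x - 15·x^3 - 4·x^4)·Dx^4  (order 4).
h: a_k = 0, 2, 11/2, 32/3, 127/4, 512/5, …
ICs: h(0) = 0, h′(0) = 2, h′′(0) = 11, h′′′(0) = 64.

f: a_k = 0, 3, 0, -1, 0, 3/5, …
g: a_k = 2, 8, 32, 128, 512, 2048, …
f+g: L₀ = lclm(L_f,L_g), ord ≤ 2+1.
h=∫₀ˣh₀: take L = L₀·Dx.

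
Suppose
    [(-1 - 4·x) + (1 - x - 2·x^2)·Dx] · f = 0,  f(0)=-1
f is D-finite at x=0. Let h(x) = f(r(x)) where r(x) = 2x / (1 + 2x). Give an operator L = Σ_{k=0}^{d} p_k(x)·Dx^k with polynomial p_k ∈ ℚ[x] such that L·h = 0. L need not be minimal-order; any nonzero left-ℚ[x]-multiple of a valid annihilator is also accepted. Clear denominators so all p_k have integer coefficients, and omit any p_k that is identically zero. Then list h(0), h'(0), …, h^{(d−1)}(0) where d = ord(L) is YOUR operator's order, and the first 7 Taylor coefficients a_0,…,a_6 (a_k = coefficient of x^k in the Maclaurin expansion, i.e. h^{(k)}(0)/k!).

L = (2 + 20·x) + (-1 - 4·x + 4·x^2 + 16·x^3)·Dx  (order 1).
h: a_k = -1, -2, -8, 0, -64, 128, -768, …
ICs: h(0) = -1.

f: a_k = -1, -1, -3, -5, -11, -21, -43, …
Change of var in L_f (x↦r) gives L₀.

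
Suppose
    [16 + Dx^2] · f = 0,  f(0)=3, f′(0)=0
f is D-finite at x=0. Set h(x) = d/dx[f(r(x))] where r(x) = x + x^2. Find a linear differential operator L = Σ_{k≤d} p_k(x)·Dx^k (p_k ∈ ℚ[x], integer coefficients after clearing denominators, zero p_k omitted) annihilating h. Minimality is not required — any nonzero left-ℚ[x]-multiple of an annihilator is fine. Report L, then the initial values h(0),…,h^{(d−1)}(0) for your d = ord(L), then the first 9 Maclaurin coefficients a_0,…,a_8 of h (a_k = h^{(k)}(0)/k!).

f: a_k = 3, 0, -24, 0, 32, 0, -256/15, 0, 512/105, …
Change of var in L_f (x↦r) gives L₀.
Derive L from L₀ (diff closure).
L = (28 + 128·x + 384·x^2 + 512·x^3 + 256·x^4) + (-6 - 12·x)·Dx + (1 + 4·x + 4·x^2)·Dx^2  (order 2).
h: a_k = 0, -48, -144, 32, 640, 5248/5, 896/5, -184064/105, -95232/35, …
ICs: h(0) = 0, h′(0) = -48.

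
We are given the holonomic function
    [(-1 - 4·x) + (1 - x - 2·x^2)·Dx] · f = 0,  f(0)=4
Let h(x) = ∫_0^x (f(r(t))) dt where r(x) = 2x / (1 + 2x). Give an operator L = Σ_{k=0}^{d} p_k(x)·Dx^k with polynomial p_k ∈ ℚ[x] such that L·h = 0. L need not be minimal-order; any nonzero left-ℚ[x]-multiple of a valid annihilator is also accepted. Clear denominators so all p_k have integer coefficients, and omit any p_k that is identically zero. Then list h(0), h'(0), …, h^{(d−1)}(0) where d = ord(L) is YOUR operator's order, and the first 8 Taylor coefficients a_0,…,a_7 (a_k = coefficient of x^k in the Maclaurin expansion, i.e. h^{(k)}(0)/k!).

f: a_k = 4, 4, 12, 20, 44, 84, 172, 340, …
h₀=f(r): pull back L_f along r ⇒ L₀.
Integrate: L := L₀·Dx.
L = (2 + 20·x)·Dx + (-1 - 4·x + 4·x^2 + 16·x^3)·Dx^2  (order 2).
h: a_k = 0, 4, 4, 32/3, 0, 256/5, -256/3, 3072/7, …
ICs: h(0) = 0, h′(0) = 4.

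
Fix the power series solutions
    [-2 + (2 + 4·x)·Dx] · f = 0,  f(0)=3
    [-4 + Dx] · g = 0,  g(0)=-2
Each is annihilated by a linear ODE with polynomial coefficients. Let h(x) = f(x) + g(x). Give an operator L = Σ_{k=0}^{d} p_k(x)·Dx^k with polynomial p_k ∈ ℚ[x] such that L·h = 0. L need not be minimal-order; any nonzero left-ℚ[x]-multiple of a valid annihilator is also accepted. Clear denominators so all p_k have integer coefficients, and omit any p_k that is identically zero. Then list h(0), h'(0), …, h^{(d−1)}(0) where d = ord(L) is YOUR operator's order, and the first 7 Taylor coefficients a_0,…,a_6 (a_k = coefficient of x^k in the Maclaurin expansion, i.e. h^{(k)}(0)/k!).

f: a_k = 3, 3, -3/2, 3/2, -15/8, 21/8, -63/16, …
g: a_k = -2, -8, -16, -64/3, -64/3, -256/15, -512/45, …
Sum ⇒ L₀ = lclm(L_f,L_g) in ℚ(x)⟨Dx⟩.
L = (20 + 32·x) + (-17 - 64·x - 64·x^2)·Dx + (3 + 14·x + 16·x^2)·Dx^2  (order 2).
h: a_k = 1, -5, -35/2, -119/6, -557/24, -1733/120, -11027/720, …
ICs: h(0) = 1, h′(0) = -5.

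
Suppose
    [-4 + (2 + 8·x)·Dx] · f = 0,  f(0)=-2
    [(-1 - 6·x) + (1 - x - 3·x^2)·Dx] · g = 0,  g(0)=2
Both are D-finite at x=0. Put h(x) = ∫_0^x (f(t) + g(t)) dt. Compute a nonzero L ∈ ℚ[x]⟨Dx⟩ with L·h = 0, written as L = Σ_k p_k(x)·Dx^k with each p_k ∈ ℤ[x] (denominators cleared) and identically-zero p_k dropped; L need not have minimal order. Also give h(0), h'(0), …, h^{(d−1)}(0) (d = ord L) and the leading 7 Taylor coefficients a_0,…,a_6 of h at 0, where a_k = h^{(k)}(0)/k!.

f: a_k = -2, -4, 4, -8, 20, -56, 168, …
g: a_k = 2, 2, 8, 14, 38, 80, 194, …
Sum ⇒ L₀ = lclm(L_f,L_g) in ℚ(x)⟨Dx⟩.
Integrate: L := L₀·Dx.
L = (20 + 120·x + 216·x^2 + 360·x^3)·Dx + (-12 - 74·x - 306·x^2 - 744·x^3 - 900·x^4)·Dx^2 + (-1 + 9·x + 73·x^2 + 18·x^3 - 354·x^4 - 360·x^5)·Dx^3  (order 3).
h: a_k = 0, 0, -1, 4, 3/2, 58/5, 4, …
ICs: h(0) = 0, h′(0) = 0, h′′(0) = -2.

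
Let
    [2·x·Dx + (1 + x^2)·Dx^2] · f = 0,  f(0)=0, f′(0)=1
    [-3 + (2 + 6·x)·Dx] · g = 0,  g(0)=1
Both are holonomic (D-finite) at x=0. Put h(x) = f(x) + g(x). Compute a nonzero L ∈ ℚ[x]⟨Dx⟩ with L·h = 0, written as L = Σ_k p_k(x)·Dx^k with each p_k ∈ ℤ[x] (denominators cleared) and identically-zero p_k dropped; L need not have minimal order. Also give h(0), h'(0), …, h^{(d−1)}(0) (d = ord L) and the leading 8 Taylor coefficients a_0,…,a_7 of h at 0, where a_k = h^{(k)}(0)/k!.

f: a_k = 0, 1, 0, -1/3, 0, 1/5, 0, -1/7, …
g: a_k = 1, 3/2, -9/8, 27/16, -405/128, 1701/256, -15309/1024, 72171/2048, …
h₀=f+g: left-lcm gives L₀, ord ≤ 3.
L = (-12 - 90·x + 36·x^2 + 54·x^3)·Dx + (-35 - 48·x - 102·x^2 + 144·x^3 + 189·x^4)·Dx^2 + (-6 - 10·x + 36·x^2 + 44·x^3 + 42·x^4 + 54·x^5)·Dx^3  (order 3).
h: a_k = 1, 5/2, -9/8, 65/48, -405/128, 8761/1280, -15309/1024, 503149/14336, …
ICs: h(0) = 1, h′(0) = 5/2, h′′(0) = -9/4.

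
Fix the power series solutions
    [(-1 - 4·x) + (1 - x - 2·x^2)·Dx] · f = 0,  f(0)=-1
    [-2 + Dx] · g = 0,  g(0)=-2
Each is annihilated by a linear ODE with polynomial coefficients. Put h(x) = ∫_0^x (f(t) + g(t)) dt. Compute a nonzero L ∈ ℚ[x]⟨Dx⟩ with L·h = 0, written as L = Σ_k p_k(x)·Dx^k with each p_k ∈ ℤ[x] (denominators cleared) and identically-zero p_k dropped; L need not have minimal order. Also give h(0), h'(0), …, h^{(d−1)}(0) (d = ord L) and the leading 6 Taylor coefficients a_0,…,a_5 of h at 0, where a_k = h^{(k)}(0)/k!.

f: a_k = -1, -1, -3, -5, -11, -21, …
g: a_k = -2, -4, -4, -8/3, -4/3, -8/15, …
f+g: L₀ = lclm(L_f,L_g), ord ≤ 1+1.
h=∫h₀ ⇒ L = L₀·Dx.
L = (-8 - 12·x - 72·x^2 - 32·x^3)·Dx + (2 + 20·x + 36·x^2 - 16·x^3 - 16·x^4)·Dx^2 + (1 - 7·x + 16·x^3 + 8·x^4)·Dx^3  (order 3).
h: a_k = 0, -3, -5/2, -7/3, -23/12, -37/15, …
ICs: h(0) = 0, h′(0) = -3, h′′(0) = -5.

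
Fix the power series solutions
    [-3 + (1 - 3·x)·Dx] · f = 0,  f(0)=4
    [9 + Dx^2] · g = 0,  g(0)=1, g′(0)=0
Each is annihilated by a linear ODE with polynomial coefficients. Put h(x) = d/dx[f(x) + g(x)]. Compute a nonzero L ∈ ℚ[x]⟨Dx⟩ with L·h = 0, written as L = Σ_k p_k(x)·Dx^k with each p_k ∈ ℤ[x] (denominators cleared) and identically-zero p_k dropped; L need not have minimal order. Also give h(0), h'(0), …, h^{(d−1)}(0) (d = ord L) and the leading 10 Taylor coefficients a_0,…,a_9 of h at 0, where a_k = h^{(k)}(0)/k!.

L = (702 - 324·x + 486·x^2) + (-63 + 243·x - 243·x^2 + 243·x^3)·Dx + (78 - 36·x + 54·x^2)·Dx^2 + (-7 + 27·x - 27·x^2 + 27·x^3)·Dx^3  (order 3).
h: a_k = 12, 63, 324, 2619/2, 4860, 699597/40, 61236, 117573849/560, 708588, 10581580071/4480, …
ICs: h(0) = 12, h′(0) = 63, h′′(0) = 648.

f: a_k = 4, 12, 36, 108, 324, 972, 2916, 8748, 26244, 78732, …
g: a_k = 1, 0, -9/2, 0, 27/8, 0, -81/80, 0, 729/4480, 0, …
Sum ⇒ L₀ = lclm(L_f,L_g) in ℚ(x)⟨Dx⟩.
h₀' ⇒ L via d/dx closure of L₀.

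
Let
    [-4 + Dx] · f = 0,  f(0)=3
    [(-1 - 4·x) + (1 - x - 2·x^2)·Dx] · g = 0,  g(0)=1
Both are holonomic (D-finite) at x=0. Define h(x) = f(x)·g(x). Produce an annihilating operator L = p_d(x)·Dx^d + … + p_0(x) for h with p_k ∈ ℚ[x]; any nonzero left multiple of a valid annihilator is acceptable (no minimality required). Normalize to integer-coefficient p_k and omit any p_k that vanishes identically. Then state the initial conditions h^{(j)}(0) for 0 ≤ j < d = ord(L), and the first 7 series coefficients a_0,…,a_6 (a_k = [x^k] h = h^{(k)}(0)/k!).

L = (5 - 8·x^2) + (-1 + x + 2·x^2)·Dx  (order 1).
h: a_k = 3, 15, 45, 107, 229, 2343/5, 2831/3, …
ICs: h(0) = 3.

f: a_k = 3, 12, 24, 32, 32, 128/5, 256/15, …
g: a_k = 1, 1, 3, 5, 11, 21, 43, …
L₀ := L_f ⊗_s L_g (sym. prod.), ord ≤ 1.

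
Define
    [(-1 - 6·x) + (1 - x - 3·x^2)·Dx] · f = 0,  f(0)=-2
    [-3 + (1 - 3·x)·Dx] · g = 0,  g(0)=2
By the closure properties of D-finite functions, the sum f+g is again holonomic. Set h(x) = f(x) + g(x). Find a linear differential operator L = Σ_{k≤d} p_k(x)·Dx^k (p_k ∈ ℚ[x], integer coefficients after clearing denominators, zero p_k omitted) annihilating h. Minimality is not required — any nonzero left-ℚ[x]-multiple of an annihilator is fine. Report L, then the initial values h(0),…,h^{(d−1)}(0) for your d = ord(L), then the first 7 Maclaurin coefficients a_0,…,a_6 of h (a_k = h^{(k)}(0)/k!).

L = (6 - 108·x + 162·x^2 - 162·x^3) + (10 - 6·x - 108·x^2 + 270·x^3 - 324·x^4)·Dx + (-2 + 14·x - 33·x^2 + 18·x^3 + 54·x^4 - 81·x^5)·Dx^2  (order 2).
h: a_k = 0, 4, 10, 40, 124, 406, 1264, …
ICs: h(0) = 0, h′(0) = 4.

f: a_k = -2, -2, -8, -14, -38, -80, -194, …
g: a_k = 2, 6, 18, 54, 162, 486, 1458, …
Weyl lclm of L_f,L_g ⇒ L₀ (ord ≤ 2).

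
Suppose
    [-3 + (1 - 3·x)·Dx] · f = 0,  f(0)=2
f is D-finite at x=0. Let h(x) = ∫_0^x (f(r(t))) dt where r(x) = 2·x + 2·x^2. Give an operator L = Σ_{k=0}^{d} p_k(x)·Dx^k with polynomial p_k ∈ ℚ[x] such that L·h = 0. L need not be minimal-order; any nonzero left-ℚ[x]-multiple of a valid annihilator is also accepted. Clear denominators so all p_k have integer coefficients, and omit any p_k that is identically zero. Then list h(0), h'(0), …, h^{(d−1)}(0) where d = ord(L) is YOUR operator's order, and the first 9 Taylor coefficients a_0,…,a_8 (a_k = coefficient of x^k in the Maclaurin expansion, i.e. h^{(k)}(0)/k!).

f: a_k = 2, 6, 18, 54, 162, 486, 1458, 4374, 13122, …
h₀=f(r): pull back L_f along r ⇒ L₀.
h=∫₀ˣh₀: take L = L₀·Dx.
L = (6 + 12·x)·Dx + (-1 + 6·x + 6·x^2)·Dx^2  (order 2).
h: a_k = 0, 2, 6, 28, 144, 792, 4536, 187056/7, 160704, …
ICs: h(0) = 0, h′(0) = 2.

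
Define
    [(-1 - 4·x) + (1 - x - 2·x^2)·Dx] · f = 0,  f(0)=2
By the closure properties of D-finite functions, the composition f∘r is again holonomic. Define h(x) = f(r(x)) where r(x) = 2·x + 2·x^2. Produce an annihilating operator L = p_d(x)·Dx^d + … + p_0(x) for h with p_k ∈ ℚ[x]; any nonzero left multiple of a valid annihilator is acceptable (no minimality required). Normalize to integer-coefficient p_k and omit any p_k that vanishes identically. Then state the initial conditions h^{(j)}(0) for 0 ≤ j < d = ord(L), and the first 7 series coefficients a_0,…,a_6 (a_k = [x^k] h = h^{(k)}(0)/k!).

f: a_k = 2, 2, 6, 10, 22, 42, 86, …
f∘r: x↦r, Dx↦Dx/r' in L_f ⇒ L₀.
L = (2 + 20·x + 48·x^2 + 32·x^3) + (-1 + 2·x + 10·x^2 + 16·x^3 + 8·x^4)·Dx  (order 1).
h: a_k = 2, 4, 28, 128, 616, 2992, 14416, …
ICs: h(0) = 2.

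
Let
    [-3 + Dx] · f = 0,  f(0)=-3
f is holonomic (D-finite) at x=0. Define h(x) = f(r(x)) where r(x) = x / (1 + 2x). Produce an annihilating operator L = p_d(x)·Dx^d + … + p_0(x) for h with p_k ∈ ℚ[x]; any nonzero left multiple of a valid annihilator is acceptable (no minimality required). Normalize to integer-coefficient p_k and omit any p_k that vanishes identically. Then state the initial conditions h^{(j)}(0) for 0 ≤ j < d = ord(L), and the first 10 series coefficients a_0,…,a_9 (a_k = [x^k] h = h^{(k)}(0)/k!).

f: a_k = -3, -9, -27/2, -27/2, -81/8, -243/40, -243/80, -729/560, -2187/4480, -729/4480, …
L₀ from L_f via x↦r, Dx↦r'^{-1}Dx.
L = -3 + (1 + 4·x + 4·x^2)·Dx  (order 1).
h: a_k = -3, -9, 9/2, 9/2, -153/8, 1557/40, -4743/80, 37323/560, -136251/4480, -489897/4480, …
ICs: h(0) = -3.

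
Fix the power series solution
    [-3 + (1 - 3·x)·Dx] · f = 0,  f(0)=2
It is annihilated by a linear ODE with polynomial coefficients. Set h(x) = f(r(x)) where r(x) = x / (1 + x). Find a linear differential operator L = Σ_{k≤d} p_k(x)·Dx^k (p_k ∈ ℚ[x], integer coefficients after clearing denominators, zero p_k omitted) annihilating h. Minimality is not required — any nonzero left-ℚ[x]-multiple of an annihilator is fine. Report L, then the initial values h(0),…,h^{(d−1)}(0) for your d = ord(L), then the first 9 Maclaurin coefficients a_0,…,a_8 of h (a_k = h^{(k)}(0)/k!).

L = 3 + (-1 + x + 2·x^2)·Dx  (order 1).
h: a_k = 2, 6, 12, 24, 48, 96, 192, 384, 768, …
ICs: h(0) = 2.

f: a_k = 2, 6, 18, 54, 162, 486, 1458, 4374, 13122, …
L₀ from L_f via x↦r, Dx↦r'^{-1}Dx.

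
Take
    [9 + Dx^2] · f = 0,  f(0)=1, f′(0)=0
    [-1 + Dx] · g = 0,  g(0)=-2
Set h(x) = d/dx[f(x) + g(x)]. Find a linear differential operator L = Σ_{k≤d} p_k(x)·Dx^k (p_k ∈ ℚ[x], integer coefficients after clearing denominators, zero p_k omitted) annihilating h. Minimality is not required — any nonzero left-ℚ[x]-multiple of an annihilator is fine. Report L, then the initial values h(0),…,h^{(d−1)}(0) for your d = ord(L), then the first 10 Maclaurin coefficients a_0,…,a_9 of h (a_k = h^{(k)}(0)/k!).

f: a_k = 1, 0, -9/2, 0, 27/8, 0, -81/80, 0, 729/4480, 0, …
g: a_k = -2, -2, -1, -1/3, -1/12, -1/60, -1/360, -1/2520, -1/20160, -1/181440, …
f+g: L₀ = lclm(L_f,L_g), ord ≤ 2+1.
Derive L from L₀ (diff closure).
L = 9 - 9·Dx + Dx^2 - Dx^3  (order 3).
h: a_k = -2, -11, -1, 79/6, -1/12, -731/120, -1/360, 937/720, -1/20160, -59051/362880, …
ICs: h(0) = -2, h′(0) = -11, h′′(0) = -2.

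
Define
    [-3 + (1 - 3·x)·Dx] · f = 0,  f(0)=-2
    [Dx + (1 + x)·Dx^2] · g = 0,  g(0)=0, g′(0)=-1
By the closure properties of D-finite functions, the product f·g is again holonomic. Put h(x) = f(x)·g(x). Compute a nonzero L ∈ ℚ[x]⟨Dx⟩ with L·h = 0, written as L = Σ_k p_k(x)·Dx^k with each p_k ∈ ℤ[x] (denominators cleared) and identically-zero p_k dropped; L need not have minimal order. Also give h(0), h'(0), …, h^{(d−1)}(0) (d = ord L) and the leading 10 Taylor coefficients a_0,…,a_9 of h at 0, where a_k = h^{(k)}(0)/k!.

f: a_k = -2, -6, -18, -54, -162, -486, -1458, -4374, -13122, -39366, …
g: a_k = 0, -1, 1/2, -1/3, 1/4, -1/5, 1/6, -1/7, 1/8, -1/9, …
L₀ := L_f ⊗_s L_g (sym. prod.), ord ≤ 2.
L = 3 + (5 + 9·x)·Dx + (-1 + 2·x + 3·x^2)·Dx^2  (order 2).
h: a_k = 0, 2, 5, 47/3, 93/2, 1399/10, 12581/30, 88087/70, 528487/140, 14269429/1260, …
ICs: h(0) = 0, h′(0) = 2.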